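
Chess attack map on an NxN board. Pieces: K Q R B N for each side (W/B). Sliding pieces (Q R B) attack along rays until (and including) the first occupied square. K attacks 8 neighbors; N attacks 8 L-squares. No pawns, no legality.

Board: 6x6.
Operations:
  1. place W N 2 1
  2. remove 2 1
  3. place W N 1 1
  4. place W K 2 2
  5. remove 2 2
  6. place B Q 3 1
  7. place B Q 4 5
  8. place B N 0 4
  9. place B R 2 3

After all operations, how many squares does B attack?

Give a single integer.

Op 1: place WN@(2,1)
Op 2: remove (2,1)
Op 3: place WN@(1,1)
Op 4: place WK@(2,2)
Op 5: remove (2,2)
Op 6: place BQ@(3,1)
Op 7: place BQ@(4,5)
Op 8: place BN@(0,4)
Op 9: place BR@(2,3)
Per-piece attacks for B:
  BN@(0,4): attacks (2,5) (1,2) (2,3)
  BR@(2,3): attacks (2,4) (2,5) (2,2) (2,1) (2,0) (3,3) (4,3) (5,3) (1,3) (0,3)
  BQ@(3,1): attacks (3,2) (3,3) (3,4) (3,5) (3,0) (4,1) (5,1) (2,1) (1,1) (4,2) (5,3) (4,0) (2,2) (1,3) (0,4) (2,0) [ray(-1,0) blocked at (1,1); ray(-1,1) blocked at (0,4)]
  BQ@(4,5): attacks (4,4) (4,3) (4,2) (4,1) (4,0) (5,5) (3,5) (2,5) (1,5) (0,5) (5,4) (3,4) (2,3) [ray(-1,-1) blocked at (2,3)]
Union (27 distinct): (0,3) (0,4) (0,5) (1,1) (1,2) (1,3) (1,5) (2,0) (2,1) (2,2) (2,3) (2,4) (2,5) (3,0) (3,2) (3,3) (3,4) (3,5) (4,0) (4,1) (4,2) (4,3) (4,4) (5,1) (5,3) (5,4) (5,5)

Answer: 27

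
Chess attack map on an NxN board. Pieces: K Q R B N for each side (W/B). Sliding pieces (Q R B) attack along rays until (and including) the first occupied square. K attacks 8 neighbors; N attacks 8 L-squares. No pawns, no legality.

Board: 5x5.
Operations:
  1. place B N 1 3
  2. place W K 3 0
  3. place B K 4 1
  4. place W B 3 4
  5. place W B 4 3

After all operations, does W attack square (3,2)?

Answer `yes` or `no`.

Answer: yes

Derivation:
Op 1: place BN@(1,3)
Op 2: place WK@(3,0)
Op 3: place BK@(4,1)
Op 4: place WB@(3,4)
Op 5: place WB@(4,3)
Per-piece attacks for W:
  WK@(3,0): attacks (3,1) (4,0) (2,0) (4,1) (2,1)
  WB@(3,4): attacks (4,3) (2,3) (1,2) (0,1) [ray(1,-1) blocked at (4,3)]
  WB@(4,3): attacks (3,4) (3,2) (2,1) (1,0) [ray(-1,1) blocked at (3,4)]
W attacks (3,2): yes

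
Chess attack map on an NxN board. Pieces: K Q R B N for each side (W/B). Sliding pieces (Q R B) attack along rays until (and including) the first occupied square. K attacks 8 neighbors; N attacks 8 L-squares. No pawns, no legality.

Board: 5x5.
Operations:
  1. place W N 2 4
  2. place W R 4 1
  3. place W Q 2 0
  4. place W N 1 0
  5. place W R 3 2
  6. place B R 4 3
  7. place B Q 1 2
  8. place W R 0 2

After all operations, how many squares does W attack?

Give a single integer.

Answer: 20

Derivation:
Op 1: place WN@(2,4)
Op 2: place WR@(4,1)
Op 3: place WQ@(2,0)
Op 4: place WN@(1,0)
Op 5: place WR@(3,2)
Op 6: place BR@(4,3)
Op 7: place BQ@(1,2)
Op 8: place WR@(0,2)
Per-piece attacks for W:
  WR@(0,2): attacks (0,3) (0,4) (0,1) (0,0) (1,2) [ray(1,0) blocked at (1,2)]
  WN@(1,0): attacks (2,2) (3,1) (0,2)
  WQ@(2,0): attacks (2,1) (2,2) (2,3) (2,4) (3,0) (4,0) (1,0) (3,1) (4,2) (1,1) (0,2) [ray(0,1) blocked at (2,4); ray(-1,0) blocked at (1,0); ray(-1,1) blocked at (0,2)]
  WN@(2,4): attacks (3,2) (4,3) (1,2) (0,3)
  WR@(3,2): attacks (3,3) (3,4) (3,1) (3,0) (4,2) (2,2) (1,2) [ray(-1,0) blocked at (1,2)]
  WR@(4,1): attacks (4,2) (4,3) (4,0) (3,1) (2,1) (1,1) (0,1) [ray(0,1) blocked at (4,3)]
Union (20 distinct): (0,0) (0,1) (0,2) (0,3) (0,4) (1,0) (1,1) (1,2) (2,1) (2,2) (2,3) (2,4) (3,0) (3,1) (3,2) (3,3) (3,4) (4,0) (4,2) (4,3)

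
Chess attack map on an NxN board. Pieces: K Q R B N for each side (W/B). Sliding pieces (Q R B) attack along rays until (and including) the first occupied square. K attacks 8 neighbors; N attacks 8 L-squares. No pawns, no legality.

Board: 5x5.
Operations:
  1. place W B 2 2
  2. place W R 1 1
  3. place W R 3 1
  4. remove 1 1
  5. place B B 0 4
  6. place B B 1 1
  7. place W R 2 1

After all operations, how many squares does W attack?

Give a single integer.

Op 1: place WB@(2,2)
Op 2: place WR@(1,1)
Op 3: place WR@(3,1)
Op 4: remove (1,1)
Op 5: place BB@(0,4)
Op 6: place BB@(1,1)
Op 7: place WR@(2,1)
Per-piece attacks for W:
  WR@(2,1): attacks (2,2) (2,0) (3,1) (1,1) [ray(0,1) blocked at (2,2); ray(1,0) blocked at (3,1); ray(-1,0) blocked at (1,1)]
  WB@(2,2): attacks (3,3) (4,4) (3,1) (1,3) (0,4) (1,1) [ray(1,-1) blocked at (3,1); ray(-1,1) blocked at (0,4); ray(-1,-1) blocked at (1,1)]
  WR@(3,1): attacks (3,2) (3,3) (3,4) (3,0) (4,1) (2,1) [ray(-1,0) blocked at (2,1)]
Union (13 distinct): (0,4) (1,1) (1,3) (2,0) (2,1) (2,2) (3,0) (3,1) (3,2) (3,3) (3,4) (4,1) (4,4)

Answer: 13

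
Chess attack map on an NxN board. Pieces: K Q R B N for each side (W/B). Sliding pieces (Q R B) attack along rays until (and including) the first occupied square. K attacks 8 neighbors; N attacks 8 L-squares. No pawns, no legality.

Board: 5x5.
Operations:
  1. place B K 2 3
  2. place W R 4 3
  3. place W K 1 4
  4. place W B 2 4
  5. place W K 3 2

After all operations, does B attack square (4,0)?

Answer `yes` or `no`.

Op 1: place BK@(2,3)
Op 2: place WR@(4,3)
Op 3: place WK@(1,4)
Op 4: place WB@(2,4)
Op 5: place WK@(3,2)
Per-piece attacks for B:
  BK@(2,3): attacks (2,4) (2,2) (3,3) (1,3) (3,4) (3,2) (1,4) (1,2)
B attacks (4,0): no

Answer: no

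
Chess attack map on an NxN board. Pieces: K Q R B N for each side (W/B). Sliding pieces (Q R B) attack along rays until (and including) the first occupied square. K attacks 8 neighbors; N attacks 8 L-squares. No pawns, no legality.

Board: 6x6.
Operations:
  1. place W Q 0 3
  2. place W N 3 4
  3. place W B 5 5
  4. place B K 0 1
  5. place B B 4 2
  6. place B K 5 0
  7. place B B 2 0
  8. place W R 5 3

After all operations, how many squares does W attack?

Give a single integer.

Op 1: place WQ@(0,3)
Op 2: place WN@(3,4)
Op 3: place WB@(5,5)
Op 4: place BK@(0,1)
Op 5: place BB@(4,2)
Op 6: place BK@(5,0)
Op 7: place BB@(2,0)
Op 8: place WR@(5,3)
Per-piece attacks for W:
  WQ@(0,3): attacks (0,4) (0,5) (0,2) (0,1) (1,3) (2,3) (3,3) (4,3) (5,3) (1,4) (2,5) (1,2) (2,1) (3,0) [ray(0,-1) blocked at (0,1); ray(1,0) blocked at (5,3)]
  WN@(3,4): attacks (5,5) (1,5) (4,2) (5,3) (2,2) (1,3)
  WR@(5,3): attacks (5,4) (5,5) (5,2) (5,1) (5,0) (4,3) (3,3) (2,3) (1,3) (0,3) [ray(0,1) blocked at (5,5); ray(0,-1) blocked at (5,0); ray(-1,0) blocked at (0,3)]
  WB@(5,5): attacks (4,4) (3,3) (2,2) (1,1) (0,0)
Union (26 distinct): (0,0) (0,1) (0,2) (0,3) (0,4) (0,5) (1,1) (1,2) (1,3) (1,4) (1,5) (2,1) (2,2) (2,3) (2,5) (3,0) (3,3) (4,2) (4,3) (4,4) (5,0) (5,1) (5,2) (5,3) (5,4) (5,5)

Answer: 26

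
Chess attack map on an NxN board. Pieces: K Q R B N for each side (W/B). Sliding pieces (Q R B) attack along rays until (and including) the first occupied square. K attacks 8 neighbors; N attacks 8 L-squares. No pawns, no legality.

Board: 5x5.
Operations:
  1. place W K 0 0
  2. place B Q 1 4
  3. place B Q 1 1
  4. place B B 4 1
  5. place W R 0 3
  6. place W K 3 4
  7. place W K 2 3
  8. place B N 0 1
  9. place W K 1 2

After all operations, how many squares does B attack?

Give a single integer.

Answer: 20

Derivation:
Op 1: place WK@(0,0)
Op 2: place BQ@(1,4)
Op 3: place BQ@(1,1)
Op 4: place BB@(4,1)
Op 5: place WR@(0,3)
Op 6: place WK@(3,4)
Op 7: place WK@(2,3)
Op 8: place BN@(0,1)
Op 9: place WK@(1,2)
Per-piece attacks for B:
  BN@(0,1): attacks (1,3) (2,2) (2,0)
  BQ@(1,1): attacks (1,2) (1,0) (2,1) (3,1) (4,1) (0,1) (2,2) (3,3) (4,4) (2,0) (0,2) (0,0) [ray(0,1) blocked at (1,2); ray(1,0) blocked at (4,1); ray(-1,0) blocked at (0,1); ray(-1,-1) blocked at (0,0)]
  BQ@(1,4): attacks (1,3) (1,2) (2,4) (3,4) (0,4) (2,3) (0,3) [ray(0,-1) blocked at (1,2); ray(1,0) blocked at (3,4); ray(1,-1) blocked at (2,3); ray(-1,-1) blocked at (0,3)]
  BB@(4,1): attacks (3,2) (2,3) (3,0) [ray(-1,1) blocked at (2,3)]
Union (20 distinct): (0,0) (0,1) (0,2) (0,3) (0,4) (1,0) (1,2) (1,3) (2,0) (2,1) (2,2) (2,3) (2,4) (3,0) (3,1) (3,2) (3,3) (3,4) (4,1) (4,4)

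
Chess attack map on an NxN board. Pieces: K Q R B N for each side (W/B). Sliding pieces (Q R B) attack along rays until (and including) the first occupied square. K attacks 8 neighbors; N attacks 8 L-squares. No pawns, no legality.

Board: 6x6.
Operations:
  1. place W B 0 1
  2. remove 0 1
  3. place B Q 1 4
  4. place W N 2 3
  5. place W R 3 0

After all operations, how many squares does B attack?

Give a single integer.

Answer: 14

Derivation:
Op 1: place WB@(0,1)
Op 2: remove (0,1)
Op 3: place BQ@(1,4)
Op 4: place WN@(2,3)
Op 5: place WR@(3,0)
Per-piece attacks for B:
  BQ@(1,4): attacks (1,5) (1,3) (1,2) (1,1) (1,0) (2,4) (3,4) (4,4) (5,4) (0,4) (2,5) (2,3) (0,5) (0,3) [ray(1,-1) blocked at (2,3)]
Union (14 distinct): (0,3) (0,4) (0,5) (1,0) (1,1) (1,2) (1,3) (1,5) (2,3) (2,4) (2,5) (3,4) (4,4) (5,4)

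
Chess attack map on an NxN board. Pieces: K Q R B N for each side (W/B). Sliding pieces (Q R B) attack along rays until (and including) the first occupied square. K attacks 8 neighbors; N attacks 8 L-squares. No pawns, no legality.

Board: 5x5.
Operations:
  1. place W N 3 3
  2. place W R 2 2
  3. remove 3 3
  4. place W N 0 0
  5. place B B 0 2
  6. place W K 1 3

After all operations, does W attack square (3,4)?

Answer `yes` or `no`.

Op 1: place WN@(3,3)
Op 2: place WR@(2,2)
Op 3: remove (3,3)
Op 4: place WN@(0,0)
Op 5: place BB@(0,2)
Op 6: place WK@(1,3)
Per-piece attacks for W:
  WN@(0,0): attacks (1,2) (2,1)
  WK@(1,3): attacks (1,4) (1,2) (2,3) (0,3) (2,4) (2,2) (0,4) (0,2)
  WR@(2,2): attacks (2,3) (2,4) (2,1) (2,0) (3,2) (4,2) (1,2) (0,2) [ray(-1,0) blocked at (0,2)]
W attacks (3,4): no

Answer: no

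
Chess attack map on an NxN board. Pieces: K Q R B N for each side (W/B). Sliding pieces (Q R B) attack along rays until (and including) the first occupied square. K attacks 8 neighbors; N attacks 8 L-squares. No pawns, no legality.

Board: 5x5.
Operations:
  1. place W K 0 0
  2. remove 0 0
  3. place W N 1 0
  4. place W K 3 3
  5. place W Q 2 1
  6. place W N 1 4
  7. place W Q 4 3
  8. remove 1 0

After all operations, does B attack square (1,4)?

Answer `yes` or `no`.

Answer: no

Derivation:
Op 1: place WK@(0,0)
Op 2: remove (0,0)
Op 3: place WN@(1,0)
Op 4: place WK@(3,3)
Op 5: place WQ@(2,1)
Op 6: place WN@(1,4)
Op 7: place WQ@(4,3)
Op 8: remove (1,0)
Per-piece attacks for B:
B attacks (1,4): no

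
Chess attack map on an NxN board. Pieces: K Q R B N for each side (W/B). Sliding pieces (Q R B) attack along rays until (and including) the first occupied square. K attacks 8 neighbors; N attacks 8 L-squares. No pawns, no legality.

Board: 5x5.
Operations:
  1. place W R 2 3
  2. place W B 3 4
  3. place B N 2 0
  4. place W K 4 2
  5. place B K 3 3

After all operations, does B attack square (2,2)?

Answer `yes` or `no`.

Answer: yes

Derivation:
Op 1: place WR@(2,3)
Op 2: place WB@(3,4)
Op 3: place BN@(2,0)
Op 4: place WK@(4,2)
Op 5: place BK@(3,3)
Per-piece attacks for B:
  BN@(2,0): attacks (3,2) (4,1) (1,2) (0,1)
  BK@(3,3): attacks (3,4) (3,2) (4,3) (2,3) (4,4) (4,2) (2,4) (2,2)
B attacks (2,2): yes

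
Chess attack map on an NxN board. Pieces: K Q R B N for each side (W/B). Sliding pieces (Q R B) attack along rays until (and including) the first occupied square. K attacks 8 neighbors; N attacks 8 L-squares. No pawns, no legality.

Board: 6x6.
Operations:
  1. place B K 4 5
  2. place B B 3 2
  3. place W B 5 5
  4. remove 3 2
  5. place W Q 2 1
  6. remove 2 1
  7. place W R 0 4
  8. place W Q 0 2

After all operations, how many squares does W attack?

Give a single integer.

Op 1: place BK@(4,5)
Op 2: place BB@(3,2)
Op 3: place WB@(5,5)
Op 4: remove (3,2)
Op 5: place WQ@(2,1)
Op 6: remove (2,1)
Op 7: place WR@(0,4)
Op 8: place WQ@(0,2)
Per-piece attacks for W:
  WQ@(0,2): attacks (0,3) (0,4) (0,1) (0,0) (1,2) (2,2) (3,2) (4,2) (5,2) (1,3) (2,4) (3,5) (1,1) (2,0) [ray(0,1) blocked at (0,4)]
  WR@(0,4): attacks (0,5) (0,3) (0,2) (1,4) (2,4) (3,4) (4,4) (5,4) [ray(0,-1) blocked at (0,2)]
  WB@(5,5): attacks (4,4) (3,3) (2,2) (1,1) (0,0)
Union (21 distinct): (0,0) (0,1) (0,2) (0,3) (0,4) (0,5) (1,1) (1,2) (1,3) (1,4) (2,0) (2,2) (2,4) (3,2) (3,3) (3,4) (3,5) (4,2) (4,4) (5,2) (5,4)

Answer: 21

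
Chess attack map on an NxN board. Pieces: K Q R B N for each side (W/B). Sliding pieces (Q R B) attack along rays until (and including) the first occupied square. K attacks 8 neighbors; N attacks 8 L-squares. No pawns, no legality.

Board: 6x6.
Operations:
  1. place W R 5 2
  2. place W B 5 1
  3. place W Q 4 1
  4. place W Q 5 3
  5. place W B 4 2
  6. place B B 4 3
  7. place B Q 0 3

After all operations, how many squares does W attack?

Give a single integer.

Answer: 24

Derivation:
Op 1: place WR@(5,2)
Op 2: place WB@(5,1)
Op 3: place WQ@(4,1)
Op 4: place WQ@(5,3)
Op 5: place WB@(4,2)
Op 6: place BB@(4,3)
Op 7: place BQ@(0,3)
Per-piece attacks for W:
  WQ@(4,1): attacks (4,2) (4,0) (5,1) (3,1) (2,1) (1,1) (0,1) (5,2) (5,0) (3,2) (2,3) (1,4) (0,5) (3,0) [ray(0,1) blocked at (4,2); ray(1,0) blocked at (5,1); ray(1,1) blocked at (5,2)]
  WB@(4,2): attacks (5,3) (5,1) (3,3) (2,4) (1,5) (3,1) (2,0) [ray(1,1) blocked at (5,3); ray(1,-1) blocked at (5,1)]
  WB@(5,1): attacks (4,2) (4,0) [ray(-1,1) blocked at (4,2)]
  WR@(5,2): attacks (5,3) (5,1) (4,2) [ray(0,1) blocked at (5,3); ray(0,-1) blocked at (5,1); ray(-1,0) blocked at (4,2)]
  WQ@(5,3): attacks (5,4) (5,5) (5,2) (4,3) (4,4) (3,5) (4,2) [ray(0,-1) blocked at (5,2); ray(-1,0) blocked at (4,3); ray(-1,-1) blocked at (4,2)]
Union (24 distinct): (0,1) (0,5) (1,1) (1,4) (1,5) (2,0) (2,1) (2,3) (2,4) (3,0) (3,1) (3,2) (3,3) (3,5) (4,0) (4,2) (4,3) (4,4) (5,0) (5,1) (5,2) (5,3) (5,4) (5,5)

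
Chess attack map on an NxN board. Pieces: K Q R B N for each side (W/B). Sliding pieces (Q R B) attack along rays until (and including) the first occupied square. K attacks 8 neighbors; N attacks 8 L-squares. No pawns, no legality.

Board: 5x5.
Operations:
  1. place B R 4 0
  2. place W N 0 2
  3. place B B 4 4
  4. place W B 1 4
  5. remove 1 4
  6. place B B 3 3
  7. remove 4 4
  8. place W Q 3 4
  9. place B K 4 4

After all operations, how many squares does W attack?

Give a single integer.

Answer: 11

Derivation:
Op 1: place BR@(4,0)
Op 2: place WN@(0,2)
Op 3: place BB@(4,4)
Op 4: place WB@(1,4)
Op 5: remove (1,4)
Op 6: place BB@(3,3)
Op 7: remove (4,4)
Op 8: place WQ@(3,4)
Op 9: place BK@(4,4)
Per-piece attacks for W:
  WN@(0,2): attacks (1,4) (2,3) (1,0) (2,1)
  WQ@(3,4): attacks (3,3) (4,4) (2,4) (1,4) (0,4) (4,3) (2,3) (1,2) (0,1) [ray(0,-1) blocked at (3,3); ray(1,0) blocked at (4,4)]
Union (11 distinct): (0,1) (0,4) (1,0) (1,2) (1,4) (2,1) (2,3) (2,4) (3,3) (4,3) (4,4)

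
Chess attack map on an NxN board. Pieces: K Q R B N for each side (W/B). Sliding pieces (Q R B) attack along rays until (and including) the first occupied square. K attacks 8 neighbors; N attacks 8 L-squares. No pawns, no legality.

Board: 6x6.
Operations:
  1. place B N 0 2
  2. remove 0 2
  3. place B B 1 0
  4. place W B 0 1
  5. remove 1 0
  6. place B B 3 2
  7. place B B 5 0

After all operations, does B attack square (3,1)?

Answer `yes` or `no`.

Answer: no

Derivation:
Op 1: place BN@(0,2)
Op 2: remove (0,2)
Op 3: place BB@(1,0)
Op 4: place WB@(0,1)
Op 5: remove (1,0)
Op 6: place BB@(3,2)
Op 7: place BB@(5,0)
Per-piece attacks for B:
  BB@(3,2): attacks (4,3) (5,4) (4,1) (5,0) (2,3) (1,4) (0,5) (2,1) (1,0) [ray(1,-1) blocked at (5,0)]
  BB@(5,0): attacks (4,1) (3,2) [ray(-1,1) blocked at (3,2)]
B attacks (3,1): no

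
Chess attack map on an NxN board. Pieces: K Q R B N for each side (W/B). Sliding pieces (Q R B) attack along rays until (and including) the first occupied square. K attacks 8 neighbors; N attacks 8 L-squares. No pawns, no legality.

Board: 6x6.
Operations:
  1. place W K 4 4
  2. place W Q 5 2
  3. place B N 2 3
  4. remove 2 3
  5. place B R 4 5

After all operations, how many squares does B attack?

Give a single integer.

Answer: 6

Derivation:
Op 1: place WK@(4,4)
Op 2: place WQ@(5,2)
Op 3: place BN@(2,3)
Op 4: remove (2,3)
Op 5: place BR@(4,5)
Per-piece attacks for B:
  BR@(4,5): attacks (4,4) (5,5) (3,5) (2,5) (1,5) (0,5) [ray(0,-1) blocked at (4,4)]
Union (6 distinct): (0,5) (1,5) (2,5) (3,5) (4,4) (5,5)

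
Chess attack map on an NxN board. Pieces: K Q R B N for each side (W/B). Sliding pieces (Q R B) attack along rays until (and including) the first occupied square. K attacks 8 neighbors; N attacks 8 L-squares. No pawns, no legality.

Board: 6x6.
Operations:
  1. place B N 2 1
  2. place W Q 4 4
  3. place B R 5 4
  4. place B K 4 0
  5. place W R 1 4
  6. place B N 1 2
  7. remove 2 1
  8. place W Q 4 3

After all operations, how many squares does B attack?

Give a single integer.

Op 1: place BN@(2,1)
Op 2: place WQ@(4,4)
Op 3: place BR@(5,4)
Op 4: place BK@(4,0)
Op 5: place WR@(1,4)
Op 6: place BN@(1,2)
Op 7: remove (2,1)
Op 8: place WQ@(4,3)
Per-piece attacks for B:
  BN@(1,2): attacks (2,4) (3,3) (0,4) (2,0) (3,1) (0,0)
  BK@(4,0): attacks (4,1) (5,0) (3,0) (5,1) (3,1)
  BR@(5,4): attacks (5,5) (5,3) (5,2) (5,1) (5,0) (4,4) [ray(-1,0) blocked at (4,4)]
Union (14 distinct): (0,0) (0,4) (2,0) (2,4) (3,0) (3,1) (3,3) (4,1) (4,4) (5,0) (5,1) (5,2) (5,3) (5,5)

Answer: 14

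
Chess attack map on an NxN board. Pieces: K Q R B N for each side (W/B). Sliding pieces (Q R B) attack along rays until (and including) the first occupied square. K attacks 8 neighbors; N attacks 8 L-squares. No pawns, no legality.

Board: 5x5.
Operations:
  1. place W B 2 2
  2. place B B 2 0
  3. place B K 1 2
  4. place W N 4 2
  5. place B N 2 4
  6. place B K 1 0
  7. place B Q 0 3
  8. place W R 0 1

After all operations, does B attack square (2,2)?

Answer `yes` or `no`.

Op 1: place WB@(2,2)
Op 2: place BB@(2,0)
Op 3: place BK@(1,2)
Op 4: place WN@(4,2)
Op 5: place BN@(2,4)
Op 6: place BK@(1,0)
Op 7: place BQ@(0,3)
Op 8: place WR@(0,1)
Per-piece attacks for B:
  BQ@(0,3): attacks (0,4) (0,2) (0,1) (1,3) (2,3) (3,3) (4,3) (1,4) (1,2) [ray(0,-1) blocked at (0,1); ray(1,-1) blocked at (1,2)]
  BK@(1,0): attacks (1,1) (2,0) (0,0) (2,1) (0,1)
  BK@(1,2): attacks (1,3) (1,1) (2,2) (0,2) (2,3) (2,1) (0,3) (0,1)
  BB@(2,0): attacks (3,1) (4,2) (1,1) (0,2) [ray(1,1) blocked at (4,2)]
  BN@(2,4): attacks (3,2) (4,3) (1,2) (0,3)
B attacks (2,2): yes

Answer: yes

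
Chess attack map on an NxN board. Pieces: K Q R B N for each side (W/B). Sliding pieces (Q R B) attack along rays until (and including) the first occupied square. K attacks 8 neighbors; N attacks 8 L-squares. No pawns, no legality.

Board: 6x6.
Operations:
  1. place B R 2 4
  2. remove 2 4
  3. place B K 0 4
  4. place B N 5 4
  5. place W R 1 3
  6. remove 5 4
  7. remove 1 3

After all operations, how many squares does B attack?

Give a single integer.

Op 1: place BR@(2,4)
Op 2: remove (2,4)
Op 3: place BK@(0,4)
Op 4: place BN@(5,4)
Op 5: place WR@(1,3)
Op 6: remove (5,4)
Op 7: remove (1,3)
Per-piece attacks for B:
  BK@(0,4): attacks (0,5) (0,3) (1,4) (1,5) (1,3)
Union (5 distinct): (0,3) (0,5) (1,3) (1,4) (1,5)

Answer: 5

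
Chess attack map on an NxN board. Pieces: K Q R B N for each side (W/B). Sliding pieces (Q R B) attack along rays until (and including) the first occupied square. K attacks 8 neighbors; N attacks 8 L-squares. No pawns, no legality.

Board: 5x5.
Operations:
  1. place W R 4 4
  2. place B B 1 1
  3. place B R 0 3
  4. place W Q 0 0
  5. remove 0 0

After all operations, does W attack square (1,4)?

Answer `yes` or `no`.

Answer: yes

Derivation:
Op 1: place WR@(4,4)
Op 2: place BB@(1,1)
Op 3: place BR@(0,3)
Op 4: place WQ@(0,0)
Op 5: remove (0,0)
Per-piece attacks for W:
  WR@(4,4): attacks (4,3) (4,2) (4,1) (4,0) (3,4) (2,4) (1,4) (0,4)
W attacks (1,4): yes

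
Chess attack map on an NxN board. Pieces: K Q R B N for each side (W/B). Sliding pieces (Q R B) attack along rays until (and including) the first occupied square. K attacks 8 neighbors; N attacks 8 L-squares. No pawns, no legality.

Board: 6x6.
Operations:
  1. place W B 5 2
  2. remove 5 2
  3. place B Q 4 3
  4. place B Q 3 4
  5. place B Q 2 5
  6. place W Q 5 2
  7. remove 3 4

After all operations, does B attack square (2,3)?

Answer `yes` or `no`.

Op 1: place WB@(5,2)
Op 2: remove (5,2)
Op 3: place BQ@(4,3)
Op 4: place BQ@(3,4)
Op 5: place BQ@(2,5)
Op 6: place WQ@(5,2)
Op 7: remove (3,4)
Per-piece attacks for B:
  BQ@(2,5): attacks (2,4) (2,3) (2,2) (2,1) (2,0) (3,5) (4,5) (5,5) (1,5) (0,5) (3,4) (4,3) (1,4) (0,3) [ray(1,-1) blocked at (4,3)]
  BQ@(4,3): attacks (4,4) (4,5) (4,2) (4,1) (4,0) (5,3) (3,3) (2,3) (1,3) (0,3) (5,4) (5,2) (3,4) (2,5) (3,2) (2,1) (1,0) [ray(1,-1) blocked at (5,2); ray(-1,1) blocked at (2,5)]
B attacks (2,3): yes

Answer: yes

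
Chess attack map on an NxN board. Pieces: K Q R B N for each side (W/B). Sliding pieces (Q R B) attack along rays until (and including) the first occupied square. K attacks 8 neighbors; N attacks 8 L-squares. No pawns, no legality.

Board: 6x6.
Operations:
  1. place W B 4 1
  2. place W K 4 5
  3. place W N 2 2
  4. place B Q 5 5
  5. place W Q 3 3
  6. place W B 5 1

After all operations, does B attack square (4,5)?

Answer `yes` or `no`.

Op 1: place WB@(4,1)
Op 2: place WK@(4,5)
Op 3: place WN@(2,2)
Op 4: place BQ@(5,5)
Op 5: place WQ@(3,3)
Op 6: place WB@(5,1)
Per-piece attacks for B:
  BQ@(5,5): attacks (5,4) (5,3) (5,2) (5,1) (4,5) (4,4) (3,3) [ray(0,-1) blocked at (5,1); ray(-1,0) blocked at (4,5); ray(-1,-1) blocked at (3,3)]
B attacks (4,5): yes

Answer: yes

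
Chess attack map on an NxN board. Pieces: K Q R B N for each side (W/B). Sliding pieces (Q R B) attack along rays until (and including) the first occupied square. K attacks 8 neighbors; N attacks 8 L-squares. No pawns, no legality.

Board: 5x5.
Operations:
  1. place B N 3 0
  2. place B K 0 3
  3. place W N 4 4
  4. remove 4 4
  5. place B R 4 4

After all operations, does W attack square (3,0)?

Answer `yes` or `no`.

Op 1: place BN@(3,0)
Op 2: place BK@(0,3)
Op 3: place WN@(4,4)
Op 4: remove (4,4)
Op 5: place BR@(4,4)
Per-piece attacks for W:
W attacks (3,0): no

Answer: no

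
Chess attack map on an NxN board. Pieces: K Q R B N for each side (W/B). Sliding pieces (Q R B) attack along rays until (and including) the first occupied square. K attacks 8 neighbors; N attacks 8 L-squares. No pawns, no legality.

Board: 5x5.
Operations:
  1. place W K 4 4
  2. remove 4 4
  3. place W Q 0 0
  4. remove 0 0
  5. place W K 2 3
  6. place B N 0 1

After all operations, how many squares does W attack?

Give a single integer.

Answer: 8

Derivation:
Op 1: place WK@(4,4)
Op 2: remove (4,4)
Op 3: place WQ@(0,0)
Op 4: remove (0,0)
Op 5: place WK@(2,3)
Op 6: place BN@(0,1)
Per-piece attacks for W:
  WK@(2,3): attacks (2,4) (2,2) (3,3) (1,3) (3,4) (3,2) (1,4) (1,2)
Union (8 distinct): (1,2) (1,3) (1,4) (2,2) (2,4) (3,2) (3,3) (3,4)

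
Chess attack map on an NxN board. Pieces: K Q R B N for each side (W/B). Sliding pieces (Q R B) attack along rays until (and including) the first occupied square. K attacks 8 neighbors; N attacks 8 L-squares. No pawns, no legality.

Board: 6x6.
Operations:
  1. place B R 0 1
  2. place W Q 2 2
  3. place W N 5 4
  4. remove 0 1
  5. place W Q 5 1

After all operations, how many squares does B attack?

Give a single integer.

Answer: 0

Derivation:
Op 1: place BR@(0,1)
Op 2: place WQ@(2,2)
Op 3: place WN@(5,4)
Op 4: remove (0,1)
Op 5: place WQ@(5,1)
Per-piece attacks for B:
Union (0 distinct): (none)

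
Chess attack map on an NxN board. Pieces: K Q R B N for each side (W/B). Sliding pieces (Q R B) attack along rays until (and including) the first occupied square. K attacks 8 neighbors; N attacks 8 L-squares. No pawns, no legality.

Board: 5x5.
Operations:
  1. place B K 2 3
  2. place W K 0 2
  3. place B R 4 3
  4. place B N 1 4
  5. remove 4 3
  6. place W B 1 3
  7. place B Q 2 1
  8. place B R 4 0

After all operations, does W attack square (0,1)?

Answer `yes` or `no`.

Op 1: place BK@(2,3)
Op 2: place WK@(0,2)
Op 3: place BR@(4,3)
Op 4: place BN@(1,4)
Op 5: remove (4,3)
Op 6: place WB@(1,3)
Op 7: place BQ@(2,1)
Op 8: place BR@(4,0)
Per-piece attacks for W:
  WK@(0,2): attacks (0,3) (0,1) (1,2) (1,3) (1,1)
  WB@(1,3): attacks (2,4) (2,2) (3,1) (4,0) (0,4) (0,2) [ray(1,-1) blocked at (4,0); ray(-1,-1) blocked at (0,2)]
W attacks (0,1): yes

Answer: yes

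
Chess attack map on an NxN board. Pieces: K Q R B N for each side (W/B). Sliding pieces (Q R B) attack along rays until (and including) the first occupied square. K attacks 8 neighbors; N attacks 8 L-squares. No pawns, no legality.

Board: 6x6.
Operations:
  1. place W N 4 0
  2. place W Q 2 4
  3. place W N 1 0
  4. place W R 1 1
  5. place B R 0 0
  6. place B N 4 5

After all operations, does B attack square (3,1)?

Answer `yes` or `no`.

Op 1: place WN@(4,0)
Op 2: place WQ@(2,4)
Op 3: place WN@(1,0)
Op 4: place WR@(1,1)
Op 5: place BR@(0,0)
Op 6: place BN@(4,5)
Per-piece attacks for B:
  BR@(0,0): attacks (0,1) (0,2) (0,3) (0,4) (0,5) (1,0) [ray(1,0) blocked at (1,0)]
  BN@(4,5): attacks (5,3) (3,3) (2,4)
B attacks (3,1): no

Answer: no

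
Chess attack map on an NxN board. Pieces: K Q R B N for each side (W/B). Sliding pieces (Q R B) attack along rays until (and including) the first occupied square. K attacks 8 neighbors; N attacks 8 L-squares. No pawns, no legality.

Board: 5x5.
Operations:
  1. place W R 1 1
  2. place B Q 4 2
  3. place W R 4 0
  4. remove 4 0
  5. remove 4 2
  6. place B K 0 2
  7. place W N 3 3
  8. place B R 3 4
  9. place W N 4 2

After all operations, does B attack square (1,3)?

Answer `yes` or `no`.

Op 1: place WR@(1,1)
Op 2: place BQ@(4,2)
Op 3: place WR@(4,0)
Op 4: remove (4,0)
Op 5: remove (4,2)
Op 6: place BK@(0,2)
Op 7: place WN@(3,3)
Op 8: place BR@(3,4)
Op 9: place WN@(4,2)
Per-piece attacks for B:
  BK@(0,2): attacks (0,3) (0,1) (1,2) (1,3) (1,1)
  BR@(3,4): attacks (3,3) (4,4) (2,4) (1,4) (0,4) [ray(0,-1) blocked at (3,3)]
B attacks (1,3): yes

Answer: yes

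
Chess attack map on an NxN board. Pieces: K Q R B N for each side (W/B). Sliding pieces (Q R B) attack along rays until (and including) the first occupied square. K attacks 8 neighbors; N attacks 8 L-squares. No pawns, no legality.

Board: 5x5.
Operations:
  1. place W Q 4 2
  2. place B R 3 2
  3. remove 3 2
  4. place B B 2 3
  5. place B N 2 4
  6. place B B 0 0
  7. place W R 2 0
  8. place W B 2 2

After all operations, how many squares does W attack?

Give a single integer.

Op 1: place WQ@(4,2)
Op 2: place BR@(3,2)
Op 3: remove (3,2)
Op 4: place BB@(2,3)
Op 5: place BN@(2,4)
Op 6: place BB@(0,0)
Op 7: place WR@(2,0)
Op 8: place WB@(2,2)
Per-piece attacks for W:
  WR@(2,0): attacks (2,1) (2,2) (3,0) (4,0) (1,0) (0,0) [ray(0,1) blocked at (2,2); ray(-1,0) blocked at (0,0)]
  WB@(2,2): attacks (3,3) (4,4) (3,1) (4,0) (1,3) (0,4) (1,1) (0,0) [ray(-1,-1) blocked at (0,0)]
  WQ@(4,2): attacks (4,3) (4,4) (4,1) (4,0) (3,2) (2,2) (3,3) (2,4) (3,1) (2,0) [ray(-1,0) blocked at (2,2); ray(-1,1) blocked at (2,4); ray(-1,-1) blocked at (2,0)]
Union (17 distinct): (0,0) (0,4) (1,0) (1,1) (1,3) (2,0) (2,1) (2,2) (2,4) (3,0) (3,1) (3,2) (3,3) (4,0) (4,1) (4,3) (4,4)

Answer: 17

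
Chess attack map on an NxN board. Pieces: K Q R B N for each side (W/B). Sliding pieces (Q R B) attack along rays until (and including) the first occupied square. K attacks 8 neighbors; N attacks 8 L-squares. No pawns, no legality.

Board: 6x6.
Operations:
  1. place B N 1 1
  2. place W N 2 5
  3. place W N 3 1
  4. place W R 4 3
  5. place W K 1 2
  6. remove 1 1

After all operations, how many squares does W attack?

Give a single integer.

Op 1: place BN@(1,1)
Op 2: place WN@(2,5)
Op 3: place WN@(3,1)
Op 4: place WR@(4,3)
Op 5: place WK@(1,2)
Op 6: remove (1,1)
Per-piece attacks for W:
  WK@(1,2): attacks (1,3) (1,1) (2,2) (0,2) (2,3) (2,1) (0,3) (0,1)
  WN@(2,5): attacks (3,3) (4,4) (1,3) (0,4)
  WN@(3,1): attacks (4,3) (5,2) (2,3) (1,2) (5,0) (1,0)
  WR@(4,3): attacks (4,4) (4,5) (4,2) (4,1) (4,0) (5,3) (3,3) (2,3) (1,3) (0,3)
Union (21 distinct): (0,1) (0,2) (0,3) (0,4) (1,0) (1,1) (1,2) (1,3) (2,1) (2,2) (2,3) (3,3) (4,0) (4,1) (4,2) (4,3) (4,4) (4,5) (5,0) (5,2) (5,3)

Answer: 21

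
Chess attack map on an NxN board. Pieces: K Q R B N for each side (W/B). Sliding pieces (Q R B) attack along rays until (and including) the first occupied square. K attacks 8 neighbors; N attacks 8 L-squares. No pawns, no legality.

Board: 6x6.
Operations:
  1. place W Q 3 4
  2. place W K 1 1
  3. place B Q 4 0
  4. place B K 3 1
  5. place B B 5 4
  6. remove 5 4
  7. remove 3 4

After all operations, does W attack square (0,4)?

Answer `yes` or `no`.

Answer: no

Derivation:
Op 1: place WQ@(3,4)
Op 2: place WK@(1,1)
Op 3: place BQ@(4,0)
Op 4: place BK@(3,1)
Op 5: place BB@(5,4)
Op 6: remove (5,4)
Op 7: remove (3,4)
Per-piece attacks for W:
  WK@(1,1): attacks (1,2) (1,0) (2,1) (0,1) (2,2) (2,0) (0,2) (0,0)
W attacks (0,4): no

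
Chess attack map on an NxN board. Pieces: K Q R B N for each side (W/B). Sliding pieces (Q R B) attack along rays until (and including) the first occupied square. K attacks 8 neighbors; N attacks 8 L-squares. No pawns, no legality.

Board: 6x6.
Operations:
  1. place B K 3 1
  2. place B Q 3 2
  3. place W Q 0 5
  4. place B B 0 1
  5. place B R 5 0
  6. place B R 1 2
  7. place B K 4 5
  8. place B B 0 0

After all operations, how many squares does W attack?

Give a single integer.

Answer: 11

Derivation:
Op 1: place BK@(3,1)
Op 2: place BQ@(3,2)
Op 3: place WQ@(0,5)
Op 4: place BB@(0,1)
Op 5: place BR@(5,0)
Op 6: place BR@(1,2)
Op 7: place BK@(4,5)
Op 8: place BB@(0,0)
Per-piece attacks for W:
  WQ@(0,5): attacks (0,4) (0,3) (0,2) (0,1) (1,5) (2,5) (3,5) (4,5) (1,4) (2,3) (3,2) [ray(0,-1) blocked at (0,1); ray(1,0) blocked at (4,5); ray(1,-1) blocked at (3,2)]
Union (11 distinct): (0,1) (0,2) (0,3) (0,4) (1,4) (1,5) (2,3) (2,5) (3,2) (3,5) (4,5)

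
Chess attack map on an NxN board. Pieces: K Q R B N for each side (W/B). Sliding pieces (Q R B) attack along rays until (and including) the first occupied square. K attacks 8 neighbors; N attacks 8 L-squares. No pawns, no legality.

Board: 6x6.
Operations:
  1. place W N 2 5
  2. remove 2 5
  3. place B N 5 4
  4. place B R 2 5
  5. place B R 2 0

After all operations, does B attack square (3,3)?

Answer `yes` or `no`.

Answer: yes

Derivation:
Op 1: place WN@(2,5)
Op 2: remove (2,5)
Op 3: place BN@(5,4)
Op 4: place BR@(2,5)
Op 5: place BR@(2,0)
Per-piece attacks for B:
  BR@(2,0): attacks (2,1) (2,2) (2,3) (2,4) (2,5) (3,0) (4,0) (5,0) (1,0) (0,0) [ray(0,1) blocked at (2,5)]
  BR@(2,5): attacks (2,4) (2,3) (2,2) (2,1) (2,0) (3,5) (4,5) (5,5) (1,5) (0,5) [ray(0,-1) blocked at (2,0)]
  BN@(5,4): attacks (3,5) (4,2) (3,3)
B attacks (3,3): yes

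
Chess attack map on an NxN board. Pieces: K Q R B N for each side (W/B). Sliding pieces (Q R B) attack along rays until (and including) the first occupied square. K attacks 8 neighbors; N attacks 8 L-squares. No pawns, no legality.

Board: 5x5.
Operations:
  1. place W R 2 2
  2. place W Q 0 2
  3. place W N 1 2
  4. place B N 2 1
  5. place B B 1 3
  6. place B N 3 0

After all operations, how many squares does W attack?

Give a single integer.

Answer: 15

Derivation:
Op 1: place WR@(2,2)
Op 2: place WQ@(0,2)
Op 3: place WN@(1,2)
Op 4: place BN@(2,1)
Op 5: place BB@(1,3)
Op 6: place BN@(3,0)
Per-piece attacks for W:
  WQ@(0,2): attacks (0,3) (0,4) (0,1) (0,0) (1,2) (1,3) (1,1) (2,0) [ray(1,0) blocked at (1,2); ray(1,1) blocked at (1,3)]
  WN@(1,2): attacks (2,4) (3,3) (0,4) (2,0) (3,1) (0,0)
  WR@(2,2): attacks (2,3) (2,4) (2,1) (3,2) (4,2) (1,2) [ray(0,-1) blocked at (2,1); ray(-1,0) blocked at (1,2)]
Union (15 distinct): (0,0) (0,1) (0,3) (0,4) (1,1) (1,2) (1,3) (2,0) (2,1) (2,3) (2,4) (3,1) (3,2) (3,3) (4,2)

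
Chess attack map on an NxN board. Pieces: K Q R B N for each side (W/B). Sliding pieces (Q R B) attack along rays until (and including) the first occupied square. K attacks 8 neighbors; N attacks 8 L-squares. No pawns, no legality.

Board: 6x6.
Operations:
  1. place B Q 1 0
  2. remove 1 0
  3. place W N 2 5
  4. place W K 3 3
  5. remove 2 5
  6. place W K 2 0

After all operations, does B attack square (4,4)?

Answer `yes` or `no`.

Op 1: place BQ@(1,0)
Op 2: remove (1,0)
Op 3: place WN@(2,5)
Op 4: place WK@(3,3)
Op 5: remove (2,5)
Op 6: place WK@(2,0)
Per-piece attacks for B:
B attacks (4,4): no

Answer: no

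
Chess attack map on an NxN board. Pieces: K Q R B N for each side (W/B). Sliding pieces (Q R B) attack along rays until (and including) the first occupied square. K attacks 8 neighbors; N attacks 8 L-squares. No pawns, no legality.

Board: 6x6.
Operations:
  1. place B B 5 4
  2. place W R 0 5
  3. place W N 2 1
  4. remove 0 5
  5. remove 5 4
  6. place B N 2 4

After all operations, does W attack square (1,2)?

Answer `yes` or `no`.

Answer: no

Derivation:
Op 1: place BB@(5,4)
Op 2: place WR@(0,5)
Op 3: place WN@(2,1)
Op 4: remove (0,5)
Op 5: remove (5,4)
Op 6: place BN@(2,4)
Per-piece attacks for W:
  WN@(2,1): attacks (3,3) (4,2) (1,3) (0,2) (4,0) (0,0)
W attacks (1,2): no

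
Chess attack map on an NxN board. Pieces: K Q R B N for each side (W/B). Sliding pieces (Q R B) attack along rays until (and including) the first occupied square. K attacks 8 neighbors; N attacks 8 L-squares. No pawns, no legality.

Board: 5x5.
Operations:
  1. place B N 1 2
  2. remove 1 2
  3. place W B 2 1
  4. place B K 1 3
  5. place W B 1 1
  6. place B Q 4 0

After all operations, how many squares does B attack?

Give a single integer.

Answer: 18

Derivation:
Op 1: place BN@(1,2)
Op 2: remove (1,2)
Op 3: place WB@(2,1)
Op 4: place BK@(1,3)
Op 5: place WB@(1,1)
Op 6: place BQ@(4,0)
Per-piece attacks for B:
  BK@(1,3): attacks (1,4) (1,2) (2,3) (0,3) (2,4) (2,2) (0,4) (0,2)
  BQ@(4,0): attacks (4,1) (4,2) (4,3) (4,4) (3,0) (2,0) (1,0) (0,0) (3,1) (2,2) (1,3) [ray(-1,1) blocked at (1,3)]
Union (18 distinct): (0,0) (0,2) (0,3) (0,4) (1,0) (1,2) (1,3) (1,4) (2,0) (2,2) (2,3) (2,4) (3,0) (3,1) (4,1) (4,2) (4,3) (4,4)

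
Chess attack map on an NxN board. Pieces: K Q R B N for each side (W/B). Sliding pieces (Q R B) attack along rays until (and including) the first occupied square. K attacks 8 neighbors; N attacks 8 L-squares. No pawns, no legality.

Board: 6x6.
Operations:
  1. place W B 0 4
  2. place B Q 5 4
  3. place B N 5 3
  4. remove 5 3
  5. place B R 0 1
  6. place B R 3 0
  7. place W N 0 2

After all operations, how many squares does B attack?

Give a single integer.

Op 1: place WB@(0,4)
Op 2: place BQ@(5,4)
Op 3: place BN@(5,3)
Op 4: remove (5,3)
Op 5: place BR@(0,1)
Op 6: place BR@(3,0)
Op 7: place WN@(0,2)
Per-piece attacks for B:
  BR@(0,1): attacks (0,2) (0,0) (1,1) (2,1) (3,1) (4,1) (5,1) [ray(0,1) blocked at (0,2)]
  BR@(3,0): attacks (3,1) (3,2) (3,3) (3,4) (3,5) (4,0) (5,0) (2,0) (1,0) (0,0)
  BQ@(5,4): attacks (5,5) (5,3) (5,2) (5,1) (5,0) (4,4) (3,4) (2,4) (1,4) (0,4) (4,5) (4,3) (3,2) (2,1) (1,0) [ray(-1,0) blocked at (0,4)]
Union (24 distinct): (0,0) (0,2) (0,4) (1,0) (1,1) (1,4) (2,0) (2,1) (2,4) (3,1) (3,2) (3,3) (3,4) (3,5) (4,0) (4,1) (4,3) (4,4) (4,5) (5,0) (5,1) (5,2) (5,3) (5,5)

Answer: 24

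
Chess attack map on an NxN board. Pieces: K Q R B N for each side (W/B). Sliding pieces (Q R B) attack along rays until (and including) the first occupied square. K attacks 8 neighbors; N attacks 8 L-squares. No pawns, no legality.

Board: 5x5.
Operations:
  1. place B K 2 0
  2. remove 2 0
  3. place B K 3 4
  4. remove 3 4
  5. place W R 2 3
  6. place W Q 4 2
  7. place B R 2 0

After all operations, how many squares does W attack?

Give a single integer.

Op 1: place BK@(2,0)
Op 2: remove (2,0)
Op 3: place BK@(3,4)
Op 4: remove (3,4)
Op 5: place WR@(2,3)
Op 6: place WQ@(4,2)
Op 7: place BR@(2,0)
Per-piece attacks for W:
  WR@(2,3): attacks (2,4) (2,2) (2,1) (2,0) (3,3) (4,3) (1,3) (0,3) [ray(0,-1) blocked at (2,0)]
  WQ@(4,2): attacks (4,3) (4,4) (4,1) (4,0) (3,2) (2,2) (1,2) (0,2) (3,3) (2,4) (3,1) (2,0) [ray(-1,-1) blocked at (2,0)]
Union (15 distinct): (0,2) (0,3) (1,2) (1,3) (2,0) (2,1) (2,2) (2,4) (3,1) (3,2) (3,3) (4,0) (4,1) (4,3) (4,4)

Answer: 15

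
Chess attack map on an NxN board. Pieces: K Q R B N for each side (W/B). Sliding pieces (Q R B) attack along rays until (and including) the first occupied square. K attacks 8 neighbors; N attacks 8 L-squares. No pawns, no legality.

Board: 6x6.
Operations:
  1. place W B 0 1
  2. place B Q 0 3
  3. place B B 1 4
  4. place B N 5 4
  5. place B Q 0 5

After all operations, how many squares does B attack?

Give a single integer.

Answer: 23

Derivation:
Op 1: place WB@(0,1)
Op 2: place BQ@(0,3)
Op 3: place BB@(1,4)
Op 4: place BN@(5,4)
Op 5: place BQ@(0,5)
Per-piece attacks for B:
  BQ@(0,3): attacks (0,4) (0,5) (0,2) (0,1) (1,3) (2,3) (3,3) (4,3) (5,3) (1,4) (1,2) (2,1) (3,0) [ray(0,1) blocked at (0,5); ray(0,-1) blocked at (0,1); ray(1,1) blocked at (1,4)]
  BQ@(0,5): attacks (0,4) (0,3) (1,5) (2,5) (3,5) (4,5) (5,5) (1,4) [ray(0,-1) blocked at (0,3); ray(1,-1) blocked at (1,4)]
  BB@(1,4): attacks (2,5) (2,3) (3,2) (4,1) (5,0) (0,5) (0,3) [ray(-1,1) blocked at (0,5); ray(-1,-1) blocked at (0,3)]
  BN@(5,4): attacks (3,5) (4,2) (3,3)
Union (23 distinct): (0,1) (0,2) (0,3) (0,4) (0,5) (1,2) (1,3) (1,4) (1,5) (2,1) (2,3) (2,5) (3,0) (3,2) (3,3) (3,5) (4,1) (4,2) (4,3) (4,5) (5,0) (5,3) (5,5)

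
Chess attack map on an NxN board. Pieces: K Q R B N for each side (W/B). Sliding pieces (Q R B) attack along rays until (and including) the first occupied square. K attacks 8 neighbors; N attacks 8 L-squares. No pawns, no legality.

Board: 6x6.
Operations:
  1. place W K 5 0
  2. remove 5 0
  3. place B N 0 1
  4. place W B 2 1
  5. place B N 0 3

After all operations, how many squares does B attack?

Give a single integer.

Op 1: place WK@(5,0)
Op 2: remove (5,0)
Op 3: place BN@(0,1)
Op 4: place WB@(2,1)
Op 5: place BN@(0,3)
Per-piece attacks for B:
  BN@(0,1): attacks (1,3) (2,2) (2,0)
  BN@(0,3): attacks (1,5) (2,4) (1,1) (2,2)
Union (6 distinct): (1,1) (1,3) (1,5) (2,0) (2,2) (2,4)

Answer: 6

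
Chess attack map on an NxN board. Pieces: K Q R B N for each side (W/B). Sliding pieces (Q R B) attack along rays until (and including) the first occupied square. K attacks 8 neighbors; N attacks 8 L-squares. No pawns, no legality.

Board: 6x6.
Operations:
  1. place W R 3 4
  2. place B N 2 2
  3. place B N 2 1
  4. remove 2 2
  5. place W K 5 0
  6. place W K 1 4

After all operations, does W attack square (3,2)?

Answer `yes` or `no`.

Op 1: place WR@(3,4)
Op 2: place BN@(2,2)
Op 3: place BN@(2,1)
Op 4: remove (2,2)
Op 5: place WK@(5,0)
Op 6: place WK@(1,4)
Per-piece attacks for W:
  WK@(1,4): attacks (1,5) (1,3) (2,4) (0,4) (2,5) (2,3) (0,5) (0,3)
  WR@(3,4): attacks (3,5) (3,3) (3,2) (3,1) (3,0) (4,4) (5,4) (2,4) (1,4) [ray(-1,0) blocked at (1,4)]
  WK@(5,0): attacks (5,1) (4,0) (4,1)
W attacks (3,2): yes

Answer: yes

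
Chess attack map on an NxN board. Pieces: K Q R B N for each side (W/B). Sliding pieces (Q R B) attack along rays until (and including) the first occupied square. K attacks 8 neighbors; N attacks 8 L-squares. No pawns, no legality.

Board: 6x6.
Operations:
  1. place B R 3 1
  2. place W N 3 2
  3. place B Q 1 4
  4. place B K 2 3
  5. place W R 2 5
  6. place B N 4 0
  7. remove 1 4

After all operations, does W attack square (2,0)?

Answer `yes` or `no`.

Answer: yes

Derivation:
Op 1: place BR@(3,1)
Op 2: place WN@(3,2)
Op 3: place BQ@(1,4)
Op 4: place BK@(2,3)
Op 5: place WR@(2,5)
Op 6: place BN@(4,0)
Op 7: remove (1,4)
Per-piece attacks for W:
  WR@(2,5): attacks (2,4) (2,3) (3,5) (4,5) (5,5) (1,5) (0,5) [ray(0,-1) blocked at (2,3)]
  WN@(3,2): attacks (4,4) (5,3) (2,4) (1,3) (4,0) (5,1) (2,0) (1,1)
W attacks (2,0): yes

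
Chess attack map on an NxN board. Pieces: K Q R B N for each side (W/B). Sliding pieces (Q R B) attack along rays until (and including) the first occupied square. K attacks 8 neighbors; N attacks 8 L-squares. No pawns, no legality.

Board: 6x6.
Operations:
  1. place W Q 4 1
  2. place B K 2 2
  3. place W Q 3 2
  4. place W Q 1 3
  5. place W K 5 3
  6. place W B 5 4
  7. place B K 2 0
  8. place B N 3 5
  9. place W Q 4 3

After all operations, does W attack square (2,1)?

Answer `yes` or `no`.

Op 1: place WQ@(4,1)
Op 2: place BK@(2,2)
Op 3: place WQ@(3,2)
Op 4: place WQ@(1,3)
Op 5: place WK@(5,3)
Op 6: place WB@(5,4)
Op 7: place BK@(2,0)
Op 8: place BN@(3,5)
Op 9: place WQ@(4,3)
Per-piece attacks for W:
  WQ@(1,3): attacks (1,4) (1,5) (1,2) (1,1) (1,0) (2,3) (3,3) (4,3) (0,3) (2,4) (3,5) (2,2) (0,4) (0,2) [ray(1,0) blocked at (4,3); ray(1,1) blocked at (3,5); ray(1,-1) blocked at (2,2)]
  WQ@(3,2): attacks (3,3) (3,4) (3,5) (3,1) (3,0) (4,2) (5,2) (2,2) (4,3) (4,1) (2,3) (1,4) (0,5) (2,1) (1,0) [ray(0,1) blocked at (3,5); ray(-1,0) blocked at (2,2); ray(1,1) blocked at (4,3); ray(1,-1) blocked at (4,1)]
  WQ@(4,1): attacks (4,2) (4,3) (4,0) (5,1) (3,1) (2,1) (1,1) (0,1) (5,2) (5,0) (3,2) (3,0) [ray(0,1) blocked at (4,3); ray(-1,1) blocked at (3,2)]
  WQ@(4,3): attacks (4,4) (4,5) (4,2) (4,1) (5,3) (3,3) (2,3) (1,3) (5,4) (5,2) (3,4) (2,5) (3,2) [ray(0,-1) blocked at (4,1); ray(1,0) blocked at (5,3); ray(-1,0) blocked at (1,3); ray(1,1) blocked at (5,4); ray(-1,-1) blocked at (3,2)]
  WK@(5,3): attacks (5,4) (5,2) (4,3) (4,4) (4,2)
  WB@(5,4): attacks (4,5) (4,3) [ray(-1,-1) blocked at (4,3)]
W attacks (2,1): yes

Answer: yes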